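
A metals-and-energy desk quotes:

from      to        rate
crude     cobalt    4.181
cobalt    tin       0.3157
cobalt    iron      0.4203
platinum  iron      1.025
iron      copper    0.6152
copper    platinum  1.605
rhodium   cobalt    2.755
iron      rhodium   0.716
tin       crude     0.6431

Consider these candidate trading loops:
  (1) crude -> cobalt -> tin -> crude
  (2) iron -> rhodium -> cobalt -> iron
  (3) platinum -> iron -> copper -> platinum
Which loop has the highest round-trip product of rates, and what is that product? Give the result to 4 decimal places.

1.0121

(1) 4.181 × 0.3157 × 0.6431 = 0.84885
(2) 0.716 × 2.755 × 0.4203 = 0.82908
(3) 1.025 × 0.6152 × 1.605 = 1.01208
Highest is cycle (3) at 1.0121 (>1, arbitrage).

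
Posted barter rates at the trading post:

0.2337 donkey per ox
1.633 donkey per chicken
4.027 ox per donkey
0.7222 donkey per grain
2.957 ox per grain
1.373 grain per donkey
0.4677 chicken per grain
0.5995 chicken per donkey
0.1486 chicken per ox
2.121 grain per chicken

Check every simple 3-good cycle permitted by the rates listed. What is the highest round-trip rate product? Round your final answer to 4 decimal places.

donkey→grain→chicken→donkey: 1.373 × 0.4677 × 1.633 = 1.04863
ox→chicken→donkey→ox: 0.1486 × 1.633 × 4.027 = 0.97721
ox→donkey→grain→ox: 0.2337 × 1.373 × 2.957 = 0.94881
ox→chicken→grain→ox: 0.1486 × 2.121 × 2.957 = 0.93199
donkey→chicken→grain→donkey: 0.5995 × 2.121 × 0.7222 = 0.91831
Maximum is donkey→grain→chicken→donkey at 1.0486; arbitrage exists.

1.0486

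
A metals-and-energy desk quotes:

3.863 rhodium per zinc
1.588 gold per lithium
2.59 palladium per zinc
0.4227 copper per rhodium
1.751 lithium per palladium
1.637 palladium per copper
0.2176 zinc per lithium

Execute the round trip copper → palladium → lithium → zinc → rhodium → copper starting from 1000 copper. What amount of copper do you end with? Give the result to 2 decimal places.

1018.48

1000 copper × 1.637 = 1637 palladium
1637 palladium × 1.751 = 2866.387 lithium
2866.387 lithium × 0.2176 = 623.7258112 zinc
623.7258112 zinc × 3.863 = 2409.4528086656 rhodium
2409.4528086656 rhodium × 0.4227 = 1018.47570222294912 copper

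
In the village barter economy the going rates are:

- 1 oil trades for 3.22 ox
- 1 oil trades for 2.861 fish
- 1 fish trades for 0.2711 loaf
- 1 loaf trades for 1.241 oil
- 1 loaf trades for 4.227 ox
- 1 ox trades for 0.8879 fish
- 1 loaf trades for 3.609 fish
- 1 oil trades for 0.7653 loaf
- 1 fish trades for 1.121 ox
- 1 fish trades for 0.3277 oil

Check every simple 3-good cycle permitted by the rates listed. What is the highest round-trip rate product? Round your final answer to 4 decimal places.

1.0175

loaf→ox→fish→loaf: 4.227 × 0.8879 × 0.2711 = 1.01748
loaf→oil→fish→loaf: 1.241 × 2.861 × 0.2711 = 0.96254
fish→oil→ox→fish: 0.3277 × 3.22 × 0.8879 = 0.93691
loaf→fish→oil→loaf: 3.609 × 0.3277 × 0.7653 = 0.90510
Maximum is loaf→ox→fish→loaf at 1.0175; arbitrage exists.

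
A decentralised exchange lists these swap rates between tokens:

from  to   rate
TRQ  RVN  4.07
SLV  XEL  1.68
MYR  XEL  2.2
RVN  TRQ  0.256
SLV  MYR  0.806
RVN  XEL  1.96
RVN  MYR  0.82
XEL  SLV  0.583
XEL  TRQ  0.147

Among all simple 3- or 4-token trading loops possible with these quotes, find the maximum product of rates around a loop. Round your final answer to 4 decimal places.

1.1726

RVN→XEL→TRQ→RVN: 1.96 × 0.147 × 4.07 = 1.17265
RVN→MYR→XEL→TRQ→RVN: 0.82 × 2.2 × 0.147 × 4.07 = 1.07932
MYR→XEL→SLV→MYR: 2.2 × 0.583 × 0.806 = 1.03378
Maximum is RVN→XEL→TRQ→RVN at 1.1726; arbitrage exists.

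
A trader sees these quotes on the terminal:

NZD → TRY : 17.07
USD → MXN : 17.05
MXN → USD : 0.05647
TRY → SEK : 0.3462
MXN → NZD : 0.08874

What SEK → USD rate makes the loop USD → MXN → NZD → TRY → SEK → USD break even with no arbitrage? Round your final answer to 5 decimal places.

0.11184

Known legs of the cycle: 17.05 × 0.08874 × 17.07 × 0.3462 = 8.941376705778
For no arbitrage the full-cycle product must be 1, so the missing rate is 1 / 8.941376705778 ≈ 0.1118396.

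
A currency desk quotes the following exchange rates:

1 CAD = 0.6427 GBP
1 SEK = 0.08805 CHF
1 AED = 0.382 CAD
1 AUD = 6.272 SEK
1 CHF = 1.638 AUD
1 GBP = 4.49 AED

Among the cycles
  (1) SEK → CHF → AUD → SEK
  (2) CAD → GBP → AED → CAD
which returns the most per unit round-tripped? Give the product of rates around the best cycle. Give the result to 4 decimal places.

1.1023

(1) 0.08805 × 1.638 × 6.272 = 0.90458
(2) 0.6427 × 4.49 × 0.382 = 1.10235
Highest is cycle (2) at 1.1023 (>1, arbitrage).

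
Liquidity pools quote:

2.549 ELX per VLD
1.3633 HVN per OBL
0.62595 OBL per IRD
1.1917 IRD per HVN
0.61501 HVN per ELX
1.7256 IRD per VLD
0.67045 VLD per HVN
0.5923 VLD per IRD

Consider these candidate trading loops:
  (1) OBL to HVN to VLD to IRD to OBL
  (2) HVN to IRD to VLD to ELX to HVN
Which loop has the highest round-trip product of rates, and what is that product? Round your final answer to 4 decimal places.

1.1065

(1) 1.3633 × 0.67045 × 1.7256 × 0.62595 = 0.98727
(2) 1.1917 × 0.5923 × 2.549 × 0.61501 = 1.10652
Highest is cycle (2) at 1.1065 (>1, arbitrage).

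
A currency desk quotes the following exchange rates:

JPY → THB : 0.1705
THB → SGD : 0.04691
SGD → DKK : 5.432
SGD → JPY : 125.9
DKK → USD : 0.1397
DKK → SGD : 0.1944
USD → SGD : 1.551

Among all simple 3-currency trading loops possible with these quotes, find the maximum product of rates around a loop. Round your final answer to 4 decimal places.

1.1770

USD→SGD→DKK→USD: 1.551 × 5.432 × 0.1397 = 1.17698
SGD→JPY→THB→SGD: 125.9 × 0.1705 × 0.04691 = 1.00697
Maximum is USD→SGD→DKK→USD at 1.1770; arbitrage exists.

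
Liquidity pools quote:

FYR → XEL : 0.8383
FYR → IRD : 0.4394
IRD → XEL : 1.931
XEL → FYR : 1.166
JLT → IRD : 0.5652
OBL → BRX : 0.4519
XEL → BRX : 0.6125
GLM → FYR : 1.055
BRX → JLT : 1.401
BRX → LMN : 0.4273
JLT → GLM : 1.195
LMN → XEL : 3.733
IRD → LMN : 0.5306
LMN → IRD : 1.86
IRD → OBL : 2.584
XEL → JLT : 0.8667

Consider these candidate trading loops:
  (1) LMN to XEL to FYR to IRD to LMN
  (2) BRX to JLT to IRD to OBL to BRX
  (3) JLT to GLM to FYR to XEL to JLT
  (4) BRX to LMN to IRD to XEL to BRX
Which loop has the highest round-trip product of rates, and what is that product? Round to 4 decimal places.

1.0148

(1) 3.733 × 1.166 × 0.4394 × 0.5306 = 1.01481
(2) 1.401 × 0.5652 × 2.584 × 0.4519 = 0.92465
(3) 1.195 × 1.055 × 0.8383 × 0.8667 = 0.91599
(4) 0.4273 × 1.86 × 1.931 × 0.6125 = 0.94001
Highest is cycle (1) at 1.0148 (>1, arbitrage).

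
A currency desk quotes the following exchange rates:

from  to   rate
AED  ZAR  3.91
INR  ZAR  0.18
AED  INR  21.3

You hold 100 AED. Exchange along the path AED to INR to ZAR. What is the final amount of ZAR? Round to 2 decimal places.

383.40

100 AED × 21.3 = 2130 INR
2130 INR × 0.18 = 383.4 ZAR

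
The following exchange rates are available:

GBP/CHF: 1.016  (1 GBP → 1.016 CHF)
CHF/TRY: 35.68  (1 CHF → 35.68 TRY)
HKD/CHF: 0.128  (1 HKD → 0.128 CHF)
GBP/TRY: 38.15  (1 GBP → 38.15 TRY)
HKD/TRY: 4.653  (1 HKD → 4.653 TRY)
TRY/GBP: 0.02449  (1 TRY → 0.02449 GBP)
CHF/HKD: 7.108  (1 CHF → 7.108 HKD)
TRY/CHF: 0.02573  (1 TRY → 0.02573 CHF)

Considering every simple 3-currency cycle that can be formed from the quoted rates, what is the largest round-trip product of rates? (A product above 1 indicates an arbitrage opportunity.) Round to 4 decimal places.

0.8878

TRY→GBP→CHF→TRY: 0.02449 × 1.016 × 35.68 = 0.88778
TRY→CHF→HKD→TRY: 0.02573 × 7.108 × 4.653 = 0.85098
Maximum is TRY→GBP→CHF→TRY at 0.8878; no arbitrage — every cycle loses value.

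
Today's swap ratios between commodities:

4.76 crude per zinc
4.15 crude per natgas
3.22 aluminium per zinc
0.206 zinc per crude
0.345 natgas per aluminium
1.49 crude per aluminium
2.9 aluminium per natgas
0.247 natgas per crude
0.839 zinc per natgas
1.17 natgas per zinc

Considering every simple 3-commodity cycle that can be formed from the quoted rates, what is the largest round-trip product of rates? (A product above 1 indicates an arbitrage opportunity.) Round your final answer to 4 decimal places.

crude→natgas→aluminium→crude: 0.247 × 2.9 × 1.49 = 1.06729
crude→zinc→natgas→crude: 0.206 × 1.17 × 4.15 = 1.00023
crude→zinc→aluminium→crude: 0.206 × 3.22 × 1.49 = 0.98835
crude→natgas→zinc→crude: 0.247 × 0.839 × 4.76 = 0.98643
zinc→aluminium→natgas→zinc: 3.22 × 0.345 × 0.839 = 0.93205
Maximum is crude→natgas→aluminium→crude at 1.0673; arbitrage exists.

1.0673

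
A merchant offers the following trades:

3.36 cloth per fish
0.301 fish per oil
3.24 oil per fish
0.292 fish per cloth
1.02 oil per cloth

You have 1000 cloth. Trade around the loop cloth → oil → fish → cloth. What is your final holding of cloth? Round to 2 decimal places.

1000 cloth × 1.02 = 1020 oil
1020 oil × 0.301 = 307.02 fish
307.02 fish × 3.36 = 1031.5872 cloth

1031.59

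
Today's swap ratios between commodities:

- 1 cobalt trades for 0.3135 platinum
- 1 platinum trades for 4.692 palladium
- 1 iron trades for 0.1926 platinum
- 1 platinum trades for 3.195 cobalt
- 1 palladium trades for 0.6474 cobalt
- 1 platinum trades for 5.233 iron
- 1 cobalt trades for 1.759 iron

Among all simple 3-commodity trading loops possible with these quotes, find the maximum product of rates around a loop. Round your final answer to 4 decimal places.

platinum→cobalt→iron→platinum: 3.195 × 1.759 × 0.1926 = 1.08241
palladium→cobalt→platinum→palladium: 0.6474 × 0.3135 × 4.692 = 0.95229
Maximum is platinum→cobalt→iron→platinum at 1.0824; arbitrage exists.

1.0824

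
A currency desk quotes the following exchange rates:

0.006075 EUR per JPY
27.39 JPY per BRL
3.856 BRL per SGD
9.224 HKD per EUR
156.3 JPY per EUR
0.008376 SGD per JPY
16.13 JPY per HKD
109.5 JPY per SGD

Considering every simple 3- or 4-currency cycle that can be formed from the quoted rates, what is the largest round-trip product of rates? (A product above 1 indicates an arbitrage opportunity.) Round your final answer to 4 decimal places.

0.9039

HKD→JPY→EUR→HKD: 16.13 × 0.006075 × 9.224 = 0.90386
JPY→SGD→BRL→JPY: 0.008376 × 3.856 × 27.39 = 0.88464
Maximum is HKD→JPY→EUR→HKD at 0.9039; no arbitrage — every cycle loses value.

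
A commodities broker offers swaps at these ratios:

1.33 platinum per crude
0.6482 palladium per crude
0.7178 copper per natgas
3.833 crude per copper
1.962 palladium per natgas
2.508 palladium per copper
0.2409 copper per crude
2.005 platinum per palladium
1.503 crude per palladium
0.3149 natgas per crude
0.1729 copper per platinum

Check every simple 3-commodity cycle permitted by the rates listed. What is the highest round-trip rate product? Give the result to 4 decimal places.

0.9286

crude→natgas→palladium→crude: 0.3149 × 1.962 × 1.503 = 0.92860
crude→copper→palladium→crude: 0.2409 × 2.508 × 1.503 = 0.90808
platinum→copper→crude→platinum: 0.1729 × 3.833 × 1.33 = 0.88143
platinum→copper→palladium→platinum: 0.1729 × 2.508 × 2.005 = 0.86943
crude→natgas→copper→crude: 0.3149 × 0.7178 × 3.833 = 0.86639
Maximum is crude→natgas→palladium→crude at 0.9286; no arbitrage — every cycle loses value.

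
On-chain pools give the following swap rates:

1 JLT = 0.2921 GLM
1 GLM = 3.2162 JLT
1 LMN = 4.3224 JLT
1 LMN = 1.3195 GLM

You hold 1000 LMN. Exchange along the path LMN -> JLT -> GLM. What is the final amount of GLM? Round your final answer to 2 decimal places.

1262.57

1000 LMN × 4.3224 = 4322.4 JLT
4322.4 JLT × 0.2921 = 1262.57304 GLM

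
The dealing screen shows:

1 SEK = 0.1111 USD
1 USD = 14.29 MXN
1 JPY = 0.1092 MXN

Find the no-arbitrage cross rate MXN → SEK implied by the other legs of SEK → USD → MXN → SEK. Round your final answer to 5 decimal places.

Known legs of the cycle: 0.1111 × 14.29 = 1.587619
For no arbitrage the full-cycle product must be 1, so the missing rate is 1 / 1.587619 ≈ 0.6298740.

0.62987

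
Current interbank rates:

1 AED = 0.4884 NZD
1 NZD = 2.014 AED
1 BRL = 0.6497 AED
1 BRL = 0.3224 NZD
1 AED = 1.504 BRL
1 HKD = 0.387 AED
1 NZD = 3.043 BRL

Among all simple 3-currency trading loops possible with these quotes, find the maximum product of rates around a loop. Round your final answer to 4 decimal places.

0.9766

NZD→AED→BRL→NZD: 2.014 × 1.504 × 0.3224 = 0.97657
NZD→BRL→AED→NZD: 3.043 × 0.6497 × 0.4884 = 0.96558
Maximum is NZD→AED→BRL→NZD at 0.9766; no arbitrage — every cycle loses value.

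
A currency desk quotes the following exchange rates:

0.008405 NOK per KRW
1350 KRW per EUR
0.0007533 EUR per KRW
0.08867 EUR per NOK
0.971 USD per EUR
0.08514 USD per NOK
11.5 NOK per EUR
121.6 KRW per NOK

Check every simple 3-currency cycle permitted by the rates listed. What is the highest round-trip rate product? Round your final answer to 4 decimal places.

1.0534

KRW→EUR→NOK→KRW: 0.0007533 × 11.5 × 121.6 = 1.05341
KRW→NOK→EUR→KRW: 0.008405 × 0.08867 × 1350 = 1.00612
Maximum is KRW→EUR→NOK→KRW at 1.0534; arbitrage exists.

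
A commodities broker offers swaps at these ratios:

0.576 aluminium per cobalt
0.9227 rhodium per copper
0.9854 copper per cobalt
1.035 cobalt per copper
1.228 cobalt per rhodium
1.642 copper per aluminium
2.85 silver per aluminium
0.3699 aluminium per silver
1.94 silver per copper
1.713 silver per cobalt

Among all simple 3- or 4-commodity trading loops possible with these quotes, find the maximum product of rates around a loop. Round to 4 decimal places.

silver→aluminium→copper→silver: 0.3699 × 1.642 × 1.94 = 1.17831
rhodium→cobalt→copper→rhodium: 1.228 × 0.9854 × 0.9227 = 1.11653
silver→aluminium→copper→cobalt→silver: 0.3699 × 1.642 × 1.035 × 1.713 = 1.07685
rhodium→cobalt→aluminium→copper→rhodium: 1.228 × 0.576 × 1.642 × 0.9227 = 1.07165
cobalt→aluminium→copper→cobalt: 0.576 × 1.642 × 1.035 = 0.97889
Maximum is silver→aluminium→copper→silver at 1.1783; arbitrage exists.

1.1783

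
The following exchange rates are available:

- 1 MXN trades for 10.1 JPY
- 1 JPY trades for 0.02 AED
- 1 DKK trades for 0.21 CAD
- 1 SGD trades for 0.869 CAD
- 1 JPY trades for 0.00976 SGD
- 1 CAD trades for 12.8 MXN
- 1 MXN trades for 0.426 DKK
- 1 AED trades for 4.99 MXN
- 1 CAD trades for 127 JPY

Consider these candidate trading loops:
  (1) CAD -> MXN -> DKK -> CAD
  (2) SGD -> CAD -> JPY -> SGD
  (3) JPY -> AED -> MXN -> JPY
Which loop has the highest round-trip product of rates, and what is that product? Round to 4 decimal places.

1.1451

(1) 12.8 × 0.426 × 0.21 = 1.14509
(2) 0.869 × 127 × 0.00976 = 1.07714
(3) 0.02 × 4.99 × 10.1 = 1.00798
Highest is cycle (1) at 1.1451 (>1, arbitrage).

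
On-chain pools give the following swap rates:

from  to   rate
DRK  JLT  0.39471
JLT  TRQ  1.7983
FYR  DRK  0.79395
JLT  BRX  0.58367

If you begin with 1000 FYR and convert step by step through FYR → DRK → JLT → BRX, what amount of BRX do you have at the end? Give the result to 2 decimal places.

1000 FYR × 0.79395 = 793.95 DRK
793.95 DRK × 0.39471 = 313.3800045 JLT
313.3800045 JLT × 0.58367 = 182.910507226515 BRX

182.91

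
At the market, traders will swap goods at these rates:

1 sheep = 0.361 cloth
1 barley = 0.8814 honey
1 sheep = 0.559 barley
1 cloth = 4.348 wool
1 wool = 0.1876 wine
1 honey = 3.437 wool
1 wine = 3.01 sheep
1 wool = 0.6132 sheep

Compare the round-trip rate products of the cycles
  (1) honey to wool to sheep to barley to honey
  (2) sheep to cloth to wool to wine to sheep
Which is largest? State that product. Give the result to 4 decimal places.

(1) 3.437 × 0.6132 × 0.559 × 0.8814 = 1.03840
(2) 0.361 × 4.348 × 0.1876 × 3.01 = 0.88633
Highest is cycle (1) at 1.0384 (>1, arbitrage).

1.0384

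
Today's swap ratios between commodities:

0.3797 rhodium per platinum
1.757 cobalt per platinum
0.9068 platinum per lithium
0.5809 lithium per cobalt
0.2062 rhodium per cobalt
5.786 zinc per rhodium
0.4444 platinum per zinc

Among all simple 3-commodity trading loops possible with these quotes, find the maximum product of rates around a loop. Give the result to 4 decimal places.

rhodium→zinc→platinum→rhodium: 5.786 × 0.4444 × 0.3797 = 0.97632
lithium→platinum→cobalt→lithium: 0.9068 × 1.757 × 0.5809 = 0.92552
Maximum is rhodium→zinc→platinum→rhodium at 0.9763; no arbitrage — every cycle loses value.

0.9763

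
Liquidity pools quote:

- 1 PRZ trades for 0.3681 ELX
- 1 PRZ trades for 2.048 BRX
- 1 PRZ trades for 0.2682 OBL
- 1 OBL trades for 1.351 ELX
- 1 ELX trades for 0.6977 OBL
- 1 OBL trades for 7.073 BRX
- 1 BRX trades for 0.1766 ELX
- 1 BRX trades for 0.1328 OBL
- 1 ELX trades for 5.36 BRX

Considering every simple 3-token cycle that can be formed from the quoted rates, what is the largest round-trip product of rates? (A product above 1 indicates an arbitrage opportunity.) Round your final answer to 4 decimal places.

0.9617

BRX→OBL→ELX→BRX: 0.1328 × 1.351 × 5.36 = 0.96165
BRX→ELX→OBL→BRX: 0.1766 × 0.6977 × 7.073 = 0.87149
Maximum is BRX→OBL→ELX→BRX at 0.9617; no arbitrage — every cycle loses value.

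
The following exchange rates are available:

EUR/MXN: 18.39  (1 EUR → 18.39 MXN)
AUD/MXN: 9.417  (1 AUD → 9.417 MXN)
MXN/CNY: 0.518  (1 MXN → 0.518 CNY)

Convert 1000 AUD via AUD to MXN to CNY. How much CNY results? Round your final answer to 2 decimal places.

4878.01

1000 AUD × 9.417 = 9417 MXN
9417 MXN × 0.518 = 4878.006 CNY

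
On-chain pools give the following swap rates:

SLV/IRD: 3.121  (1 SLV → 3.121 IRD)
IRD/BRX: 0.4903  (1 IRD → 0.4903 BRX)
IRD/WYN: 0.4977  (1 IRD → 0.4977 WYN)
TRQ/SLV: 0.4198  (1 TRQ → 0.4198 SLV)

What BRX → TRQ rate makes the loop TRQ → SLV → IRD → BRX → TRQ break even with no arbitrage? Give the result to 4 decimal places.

Known legs of the cycle: 0.4198 × 3.121 × 0.4903 = 0.64238900074
For no arbitrage the full-cycle product must be 1, so the missing rate is 1 / 0.64238900074 ≈ 1.556689.

1.5567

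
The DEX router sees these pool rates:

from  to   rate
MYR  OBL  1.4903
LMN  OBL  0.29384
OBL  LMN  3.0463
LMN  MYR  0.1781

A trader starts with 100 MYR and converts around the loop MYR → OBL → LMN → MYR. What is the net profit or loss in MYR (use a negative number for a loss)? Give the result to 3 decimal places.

-19.144

100 MYR × 1.4903 = 149.03 OBL
149.03 OBL × 3.0463 = 453.990089 LMN
453.990089 LMN × 0.1781 = 80.8556348509 MYR
Net change: 80.8556348509 − 100 = -19.1443651491 MYR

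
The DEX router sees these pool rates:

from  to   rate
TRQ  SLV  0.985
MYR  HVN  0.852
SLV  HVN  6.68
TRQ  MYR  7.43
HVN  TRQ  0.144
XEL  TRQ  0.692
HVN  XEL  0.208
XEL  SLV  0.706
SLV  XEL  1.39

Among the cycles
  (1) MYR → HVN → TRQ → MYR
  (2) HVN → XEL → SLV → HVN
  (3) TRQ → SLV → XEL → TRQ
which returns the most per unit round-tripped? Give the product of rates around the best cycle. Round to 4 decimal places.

(1) 0.852 × 0.144 × 7.43 = 0.91157
(2) 0.208 × 0.706 × 6.68 = 0.98094
(3) 0.985 × 1.39 × 0.692 = 0.94745
Highest is cycle (2) at 0.9809 (≤1, no arbitrage).

0.9809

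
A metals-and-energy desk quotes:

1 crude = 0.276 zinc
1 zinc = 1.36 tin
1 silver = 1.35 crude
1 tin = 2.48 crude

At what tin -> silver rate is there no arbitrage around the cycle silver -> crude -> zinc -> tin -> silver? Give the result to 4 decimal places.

1.9734

Known legs of the cycle: 1.35 × 0.276 × 1.36 = 0.506736
For no arbitrage the full-cycle product must be 1, so the missing rate is 1 / 0.506736 ≈ 1.973414.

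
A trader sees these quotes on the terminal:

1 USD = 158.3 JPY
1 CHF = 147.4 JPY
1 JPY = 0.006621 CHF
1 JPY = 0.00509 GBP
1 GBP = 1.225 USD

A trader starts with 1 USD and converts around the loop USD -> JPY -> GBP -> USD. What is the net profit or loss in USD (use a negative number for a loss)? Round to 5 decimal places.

1 USD × 158.3 = 158.3 JPY
158.3 JPY × 0.00509 = 0.805747 GBP
0.805747 GBP × 1.225 = 0.987040075 USD
Net change: 0.987040075 − 1 = -0.012959925 USD

-0.01296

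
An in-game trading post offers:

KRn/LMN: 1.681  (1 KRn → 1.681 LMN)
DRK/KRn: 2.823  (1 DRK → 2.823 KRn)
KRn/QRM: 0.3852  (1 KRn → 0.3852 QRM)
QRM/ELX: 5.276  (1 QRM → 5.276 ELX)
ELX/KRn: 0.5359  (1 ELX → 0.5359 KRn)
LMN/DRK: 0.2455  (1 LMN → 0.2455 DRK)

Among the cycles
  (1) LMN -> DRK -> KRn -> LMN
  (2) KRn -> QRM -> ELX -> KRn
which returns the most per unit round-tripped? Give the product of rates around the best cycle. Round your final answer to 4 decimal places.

(1) 0.2455 × 2.823 × 1.681 = 1.16501
(2) 0.3852 × 5.276 × 0.5359 = 1.08912
Highest is cycle (1) at 1.1650 (>1, arbitrage).

1.1650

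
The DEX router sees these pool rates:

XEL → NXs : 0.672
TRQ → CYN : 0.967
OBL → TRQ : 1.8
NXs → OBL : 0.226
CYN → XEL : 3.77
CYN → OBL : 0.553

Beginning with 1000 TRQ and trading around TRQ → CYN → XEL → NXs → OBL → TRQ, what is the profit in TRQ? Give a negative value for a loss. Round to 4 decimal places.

1000 TRQ × 0.967 = 967 CYN
967 CYN × 3.77 = 3645.59 XEL
3645.59 XEL × 0.672 = 2449.83648 NXs
2449.83648 NXs × 0.226 = 553.66304448 OBL
553.66304448 OBL × 1.8 = 996.593480064 TRQ
Net change: 996.593480064 − 1000 = -3.406519936 TRQ

-3.4065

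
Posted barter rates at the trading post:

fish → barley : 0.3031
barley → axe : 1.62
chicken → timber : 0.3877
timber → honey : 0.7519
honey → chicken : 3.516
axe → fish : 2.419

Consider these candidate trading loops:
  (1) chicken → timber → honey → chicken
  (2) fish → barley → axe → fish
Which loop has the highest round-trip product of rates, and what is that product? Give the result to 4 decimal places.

(1) 0.3877 × 0.7519 × 3.516 = 1.02495
(2) 0.3031 × 1.62 × 2.419 = 1.18778
Highest is cycle (2) at 1.1878 (>1, arbitrage).

1.1878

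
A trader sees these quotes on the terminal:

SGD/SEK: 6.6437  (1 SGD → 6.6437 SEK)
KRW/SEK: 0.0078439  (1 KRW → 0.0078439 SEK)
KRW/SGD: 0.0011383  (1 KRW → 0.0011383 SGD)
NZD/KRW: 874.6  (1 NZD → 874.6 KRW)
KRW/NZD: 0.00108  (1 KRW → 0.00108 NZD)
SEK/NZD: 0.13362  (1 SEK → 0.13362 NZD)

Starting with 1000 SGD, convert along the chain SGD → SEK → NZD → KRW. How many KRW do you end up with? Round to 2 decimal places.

1000 SGD × 6.6437 = 6643.7 SEK
6643.7 SEK × 0.13362 = 887.731194 NZD
887.731194 NZD × 874.6 = 776409.7022724 KRW

776409.70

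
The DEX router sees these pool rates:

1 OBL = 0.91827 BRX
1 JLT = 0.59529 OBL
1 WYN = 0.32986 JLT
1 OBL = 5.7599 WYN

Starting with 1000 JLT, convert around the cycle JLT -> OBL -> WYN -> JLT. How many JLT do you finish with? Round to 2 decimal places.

1000 JLT × 0.59529 = 595.29 OBL
595.29 OBL × 5.7599 = 3428.810871 WYN
3428.810871 WYN × 0.32986 = 1131.02755390806 JLT

1131.03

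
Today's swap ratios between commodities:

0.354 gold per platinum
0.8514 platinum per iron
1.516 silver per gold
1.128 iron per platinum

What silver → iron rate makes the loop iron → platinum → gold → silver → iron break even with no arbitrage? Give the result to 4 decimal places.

2.1886

Known legs of the cycle: 0.8514 × 0.354 × 1.516 = 0.4569157296
For no arbitrage the full-cycle product must be 1, so the missing rate is 1 / 0.4569157296 ≈ 2.188587.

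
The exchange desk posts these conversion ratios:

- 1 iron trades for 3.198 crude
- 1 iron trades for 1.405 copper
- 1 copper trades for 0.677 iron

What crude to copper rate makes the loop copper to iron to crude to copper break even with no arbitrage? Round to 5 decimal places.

0.46188

Known legs of the cycle: 0.677 × 3.198 = 2.165046
For no arbitrage the full-cycle product must be 1, so the missing rate is 1 / 2.165046 ≈ 0.4618840.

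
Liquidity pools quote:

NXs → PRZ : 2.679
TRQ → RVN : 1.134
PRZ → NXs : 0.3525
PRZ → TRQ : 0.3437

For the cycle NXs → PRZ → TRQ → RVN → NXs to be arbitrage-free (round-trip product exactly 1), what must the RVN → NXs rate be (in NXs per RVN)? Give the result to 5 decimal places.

0.95771

Known legs of the cycle: 2.679 × 0.3437 × 1.134 = 1.0441557882
For no arbitrage the full-cycle product must be 1, so the missing rate is 1 / 1.0441557882 ≈ 0.9577115.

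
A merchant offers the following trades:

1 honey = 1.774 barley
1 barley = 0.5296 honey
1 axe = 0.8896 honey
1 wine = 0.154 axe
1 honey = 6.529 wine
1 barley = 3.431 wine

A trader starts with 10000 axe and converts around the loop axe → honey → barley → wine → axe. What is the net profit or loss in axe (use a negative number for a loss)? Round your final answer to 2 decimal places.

10000 axe × 0.8896 = 8896 honey
8896 honey × 1.774 = 15781.504 barley
15781.504 barley × 3.431 = 54146.340224 wine
54146.340224 wine × 0.154 = 8338.536394496 axe
Net change: 8338.536394496 − 10000 = -1661.463605504 axe

-1661.46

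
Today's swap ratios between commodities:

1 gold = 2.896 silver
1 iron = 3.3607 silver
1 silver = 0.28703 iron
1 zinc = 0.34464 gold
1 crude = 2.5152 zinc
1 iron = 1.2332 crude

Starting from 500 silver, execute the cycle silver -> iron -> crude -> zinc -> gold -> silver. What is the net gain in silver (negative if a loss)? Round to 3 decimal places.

-55.709

500 silver × 0.28703 = 143.515 iron
143.515 iron × 1.2332 = 176.982698 crude
176.982698 crude × 2.5152 = 445.1468820096 zinc
445.1468820096 zinc × 0.34464 = 153.415421415788544 gold
153.415421415788544 gold × 2.896 = 444.291060420123623424 silver
Net change: 444.291060420123623424 − 500 = -55.708939579876376576 silver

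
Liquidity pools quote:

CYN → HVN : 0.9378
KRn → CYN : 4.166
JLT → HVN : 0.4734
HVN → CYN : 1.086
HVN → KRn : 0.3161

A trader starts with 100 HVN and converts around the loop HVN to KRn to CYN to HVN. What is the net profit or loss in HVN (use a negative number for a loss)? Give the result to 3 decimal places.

23.496

100 HVN × 0.3161 = 31.61 KRn
31.61 KRn × 4.166 = 131.68726 CYN
131.68726 CYN × 0.9378 = 123.496312428 HVN
Net change: 123.496312428 − 100 = 23.496312428 HVN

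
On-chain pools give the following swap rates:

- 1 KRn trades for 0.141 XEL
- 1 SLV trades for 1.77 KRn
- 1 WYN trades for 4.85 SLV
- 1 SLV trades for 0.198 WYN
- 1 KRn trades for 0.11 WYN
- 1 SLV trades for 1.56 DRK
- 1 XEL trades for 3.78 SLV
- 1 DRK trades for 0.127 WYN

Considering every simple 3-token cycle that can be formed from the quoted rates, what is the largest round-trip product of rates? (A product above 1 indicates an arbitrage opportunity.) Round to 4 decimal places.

SLV→DRK→WYN→SLV: 1.56 × 0.127 × 4.85 = 0.96088
SLV→KRn→WYN→SLV: 1.77 × 0.11 × 4.85 = 0.94430
SLV→KRn→XEL→SLV: 1.77 × 0.141 × 3.78 = 0.94337
Maximum is SLV→DRK→WYN→SLV at 0.9609; no arbitrage — every cycle loses value.

0.9609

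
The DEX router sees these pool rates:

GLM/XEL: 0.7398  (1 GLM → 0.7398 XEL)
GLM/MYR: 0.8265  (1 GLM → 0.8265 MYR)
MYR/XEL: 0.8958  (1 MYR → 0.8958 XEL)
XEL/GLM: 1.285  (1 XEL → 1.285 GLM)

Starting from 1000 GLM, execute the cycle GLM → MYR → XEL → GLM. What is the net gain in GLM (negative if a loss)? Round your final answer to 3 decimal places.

1000 GLM × 0.8265 = 826.5 MYR
826.5 MYR × 0.8958 = 740.3787 XEL
740.3787 XEL × 1.285 = 951.3866295 GLM
Net change: 951.3866295 − 1000 = -48.6133705 GLM

-48.613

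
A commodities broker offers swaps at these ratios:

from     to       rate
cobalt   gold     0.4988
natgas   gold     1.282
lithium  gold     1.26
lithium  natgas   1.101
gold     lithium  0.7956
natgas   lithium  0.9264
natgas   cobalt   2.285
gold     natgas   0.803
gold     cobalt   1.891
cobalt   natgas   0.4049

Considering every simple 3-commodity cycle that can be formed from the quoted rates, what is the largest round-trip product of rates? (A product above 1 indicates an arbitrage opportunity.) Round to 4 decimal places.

lithium→natgas→gold→lithium: 1.101 × 1.282 × 0.7956 = 1.12298
gold→cobalt→natgas→gold: 1.891 × 0.4049 × 1.282 = 0.98158
lithium→gold→natgas→lithium: 1.26 × 0.803 × 0.9264 = 0.93731
gold→natgas→cobalt→gold: 0.803 × 2.285 × 0.4988 = 0.91523
Maximum is lithium→natgas→gold→lithium at 1.1230; arbitrage exists.

1.1230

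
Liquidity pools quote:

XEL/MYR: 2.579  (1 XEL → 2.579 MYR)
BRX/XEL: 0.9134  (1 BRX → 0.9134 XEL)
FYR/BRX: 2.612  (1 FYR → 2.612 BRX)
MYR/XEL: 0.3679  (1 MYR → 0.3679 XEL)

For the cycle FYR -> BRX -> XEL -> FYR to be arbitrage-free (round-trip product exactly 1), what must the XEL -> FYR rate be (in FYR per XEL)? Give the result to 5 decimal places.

0.41915

Known legs of the cycle: 2.612 × 0.9134 = 2.3858008
For no arbitrage the full-cycle product must be 1, so the missing rate is 1 / 2.3858008 ≈ 0.4191465.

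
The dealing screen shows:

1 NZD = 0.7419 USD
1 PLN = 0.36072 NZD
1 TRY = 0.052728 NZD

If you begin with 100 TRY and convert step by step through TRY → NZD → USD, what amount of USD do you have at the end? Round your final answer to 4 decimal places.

3.9119

100 TRY × 0.052728 = 5.2728 NZD
5.2728 NZD × 0.7419 = 3.91189032 USD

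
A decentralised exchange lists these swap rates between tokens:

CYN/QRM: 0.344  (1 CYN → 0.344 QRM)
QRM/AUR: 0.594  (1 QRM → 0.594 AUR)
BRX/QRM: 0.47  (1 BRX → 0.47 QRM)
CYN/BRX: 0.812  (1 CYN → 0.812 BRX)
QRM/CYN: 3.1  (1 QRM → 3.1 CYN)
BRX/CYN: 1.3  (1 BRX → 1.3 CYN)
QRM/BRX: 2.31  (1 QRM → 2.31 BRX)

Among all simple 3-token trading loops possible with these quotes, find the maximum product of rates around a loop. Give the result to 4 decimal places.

CYN→BRX→QRM→CYN: 0.812 × 0.47 × 3.1 = 1.18308
CYN→QRM→BRX→CYN: 0.344 × 2.31 × 1.3 = 1.03303
Maximum is CYN→BRX→QRM→CYN at 1.1831; arbitrage exists.

1.1831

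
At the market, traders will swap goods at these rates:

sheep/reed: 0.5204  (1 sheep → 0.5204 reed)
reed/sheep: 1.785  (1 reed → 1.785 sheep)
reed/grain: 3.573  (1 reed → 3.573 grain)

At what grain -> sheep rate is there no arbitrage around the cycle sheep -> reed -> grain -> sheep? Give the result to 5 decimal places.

0.53781

Known legs of the cycle: 0.5204 × 3.573 = 1.8593892
For no arbitrage the full-cycle product must be 1, so the missing rate is 1 / 1.8593892 ≈ 0.5378110.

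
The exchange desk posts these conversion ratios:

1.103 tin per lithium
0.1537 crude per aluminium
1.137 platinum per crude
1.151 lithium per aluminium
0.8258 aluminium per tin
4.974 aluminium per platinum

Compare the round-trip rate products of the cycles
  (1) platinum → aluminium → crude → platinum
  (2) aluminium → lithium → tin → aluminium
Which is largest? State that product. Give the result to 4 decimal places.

(1) 4.974 × 0.1537 × 1.137 = 0.86924
(2) 1.151 × 1.103 × 0.8258 = 1.04840
Highest is cycle (2) at 1.0484 (>1, arbitrage).

1.0484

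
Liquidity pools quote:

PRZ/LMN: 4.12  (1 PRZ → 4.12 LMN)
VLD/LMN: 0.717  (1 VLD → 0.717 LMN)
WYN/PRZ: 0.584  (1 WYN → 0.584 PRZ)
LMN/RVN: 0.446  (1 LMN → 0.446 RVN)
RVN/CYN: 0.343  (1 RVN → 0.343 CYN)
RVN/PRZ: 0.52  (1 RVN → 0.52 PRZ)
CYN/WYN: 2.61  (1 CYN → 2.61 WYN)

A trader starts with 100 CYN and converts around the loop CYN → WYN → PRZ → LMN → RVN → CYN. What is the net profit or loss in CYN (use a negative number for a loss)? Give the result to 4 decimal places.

100 CYN × 2.61 = 261 WYN
261 WYN × 0.584 = 152.424 PRZ
152.424 PRZ × 4.12 = 627.98688 LMN
627.98688 LMN × 0.446 = 280.08214848 RVN
280.08214848 RVN × 0.343 = 96.06817692864 CYN
Net change: 96.06817692864 − 100 = -3.93182307136 CYN

-3.9318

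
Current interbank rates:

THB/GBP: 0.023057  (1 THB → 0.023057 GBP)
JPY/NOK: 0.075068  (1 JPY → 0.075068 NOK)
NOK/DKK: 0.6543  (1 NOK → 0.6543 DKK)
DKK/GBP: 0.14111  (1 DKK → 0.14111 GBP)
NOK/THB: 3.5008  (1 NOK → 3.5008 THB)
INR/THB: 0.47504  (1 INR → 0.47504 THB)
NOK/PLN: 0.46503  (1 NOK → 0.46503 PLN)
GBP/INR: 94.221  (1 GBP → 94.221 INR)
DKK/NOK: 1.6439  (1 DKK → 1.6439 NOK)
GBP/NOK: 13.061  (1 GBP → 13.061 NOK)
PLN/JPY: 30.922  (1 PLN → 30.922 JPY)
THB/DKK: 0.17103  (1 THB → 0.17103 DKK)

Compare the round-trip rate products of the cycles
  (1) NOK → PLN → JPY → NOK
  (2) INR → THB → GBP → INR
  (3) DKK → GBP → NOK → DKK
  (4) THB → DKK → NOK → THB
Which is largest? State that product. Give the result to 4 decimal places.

(1) 0.46503 × 30.922 × 0.075068 = 1.07945
(2) 0.47504 × 0.023057 × 94.221 = 1.03200
(3) 0.14111 × 13.061 × 0.6543 = 1.20590
(4) 0.17103 × 1.6439 × 3.5008 = 0.98427
Highest is cycle (3) at 1.2059 (>1, arbitrage).

1.2059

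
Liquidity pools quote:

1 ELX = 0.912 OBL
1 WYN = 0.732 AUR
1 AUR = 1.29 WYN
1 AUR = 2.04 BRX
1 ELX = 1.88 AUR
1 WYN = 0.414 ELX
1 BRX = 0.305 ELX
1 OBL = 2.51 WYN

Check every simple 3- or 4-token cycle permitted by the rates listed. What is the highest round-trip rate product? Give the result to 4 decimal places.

1.1697

ELX→AUR→BRX→ELX: 1.88 × 2.04 × 0.305 = 1.16974
ELX→AUR→WYN→ELX: 1.88 × 1.29 × 0.414 = 1.00403
ELX→OBL→WYN→ELX: 0.912 × 2.51 × 0.414 = 0.94770
Maximum is ELX→AUR→BRX→ELX at 1.1697; arbitrage exists.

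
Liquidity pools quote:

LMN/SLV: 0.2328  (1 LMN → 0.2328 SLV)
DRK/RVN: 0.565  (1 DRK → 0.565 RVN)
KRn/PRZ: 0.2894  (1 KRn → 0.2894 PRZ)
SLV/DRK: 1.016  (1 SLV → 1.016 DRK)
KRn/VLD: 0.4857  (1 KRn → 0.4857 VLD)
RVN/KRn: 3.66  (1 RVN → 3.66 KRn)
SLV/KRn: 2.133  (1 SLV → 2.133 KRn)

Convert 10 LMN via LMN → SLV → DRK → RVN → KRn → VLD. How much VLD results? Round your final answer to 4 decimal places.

2.3756

10 LMN × 0.2328 = 2.328 SLV
2.328 SLV × 1.016 = 2.365248 DRK
2.365248 DRK × 0.565 = 1.33636512 RVN
1.33636512 RVN × 3.66 = 4.8910963392 KRn
4.8910963392 KRn × 0.4857 = 2.37560549194944 VLD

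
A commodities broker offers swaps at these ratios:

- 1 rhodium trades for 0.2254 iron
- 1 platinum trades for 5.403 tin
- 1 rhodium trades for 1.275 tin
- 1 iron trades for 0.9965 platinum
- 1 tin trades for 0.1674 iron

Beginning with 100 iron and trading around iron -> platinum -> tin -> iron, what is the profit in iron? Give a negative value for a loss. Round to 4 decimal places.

100 iron × 0.9965 = 99.65 platinum
99.65 platinum × 5.403 = 538.40895 tin
538.40895 tin × 0.1674 = 90.12965823 iron
Net change: 90.12965823 − 100 = -9.87034177 iron

-9.8703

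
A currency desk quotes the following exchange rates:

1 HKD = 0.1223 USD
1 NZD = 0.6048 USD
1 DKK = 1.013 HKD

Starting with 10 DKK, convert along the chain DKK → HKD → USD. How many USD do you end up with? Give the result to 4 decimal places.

1.2389

10 DKK × 1.013 = 10.13 HKD
10.13 HKD × 0.1223 = 1.238899 USD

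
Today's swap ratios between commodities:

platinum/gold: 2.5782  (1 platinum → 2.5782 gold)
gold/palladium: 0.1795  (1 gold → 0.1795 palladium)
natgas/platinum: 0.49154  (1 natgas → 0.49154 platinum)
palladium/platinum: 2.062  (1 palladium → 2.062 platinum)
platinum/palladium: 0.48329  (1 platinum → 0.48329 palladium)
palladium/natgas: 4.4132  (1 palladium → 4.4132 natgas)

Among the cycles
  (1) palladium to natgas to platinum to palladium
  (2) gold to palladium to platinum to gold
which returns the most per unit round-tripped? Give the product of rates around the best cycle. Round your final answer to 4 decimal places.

(1) 4.4132 × 0.49154 × 0.48329 = 1.04838
(2) 0.1795 × 2.062 × 2.5782 = 0.95427
Highest is cycle (1) at 1.0484 (>1, arbitrage).

1.0484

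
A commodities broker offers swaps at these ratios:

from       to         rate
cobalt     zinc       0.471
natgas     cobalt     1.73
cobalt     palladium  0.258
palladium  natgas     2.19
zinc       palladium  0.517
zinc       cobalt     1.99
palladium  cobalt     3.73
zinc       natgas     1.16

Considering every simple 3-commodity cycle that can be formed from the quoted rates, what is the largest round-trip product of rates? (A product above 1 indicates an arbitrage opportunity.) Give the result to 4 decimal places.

palladium→natgas→cobalt→palladium: 2.19 × 1.73 × 0.258 = 0.97748
zinc→natgas→cobalt→zinc: 1.16 × 1.73 × 0.471 = 0.94520
zinc→palladium→cobalt→zinc: 0.517 × 3.73 × 0.471 = 0.90828
Maximum is palladium→natgas→cobalt→palladium at 0.9775; no arbitrage — every cycle loses value.

0.9775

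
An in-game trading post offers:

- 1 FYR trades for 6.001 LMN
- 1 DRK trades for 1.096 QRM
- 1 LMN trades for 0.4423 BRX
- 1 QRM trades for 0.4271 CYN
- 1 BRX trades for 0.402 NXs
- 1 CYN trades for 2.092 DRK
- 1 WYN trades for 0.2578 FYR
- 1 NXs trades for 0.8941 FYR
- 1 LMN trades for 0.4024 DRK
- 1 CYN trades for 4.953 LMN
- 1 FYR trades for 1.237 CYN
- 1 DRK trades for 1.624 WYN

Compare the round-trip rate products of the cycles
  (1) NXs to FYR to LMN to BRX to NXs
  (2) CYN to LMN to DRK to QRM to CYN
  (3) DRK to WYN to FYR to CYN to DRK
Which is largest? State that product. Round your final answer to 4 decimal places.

1.0834

(1) 0.8941 × 6.001 × 0.4423 × 0.402 = 0.95401
(2) 4.953 × 0.4024 × 1.096 × 0.4271 = 0.93297
(3) 1.624 × 0.2578 × 1.237 × 2.092 = 1.08343
Highest is cycle (3) at 1.0834 (>1, arbitrage).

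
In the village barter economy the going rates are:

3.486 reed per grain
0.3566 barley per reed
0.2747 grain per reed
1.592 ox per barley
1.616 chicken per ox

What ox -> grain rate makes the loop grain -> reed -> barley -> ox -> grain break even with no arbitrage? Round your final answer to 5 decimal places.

Known legs of the cycle: 3.486 × 0.3566 × 1.592 = 1.9790272992
For no arbitrage the full-cycle product must be 1, so the missing rate is 1 / 1.9790272992 ≈ 0.5052987.

0.50530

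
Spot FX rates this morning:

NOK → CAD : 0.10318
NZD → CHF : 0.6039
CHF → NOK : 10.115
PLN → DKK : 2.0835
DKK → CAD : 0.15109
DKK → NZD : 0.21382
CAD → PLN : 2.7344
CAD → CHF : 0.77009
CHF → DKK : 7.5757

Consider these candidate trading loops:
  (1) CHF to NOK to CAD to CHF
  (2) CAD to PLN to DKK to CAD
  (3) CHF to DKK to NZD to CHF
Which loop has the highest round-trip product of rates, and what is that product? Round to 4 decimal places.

(1) 10.115 × 0.10318 × 0.77009 = 0.80372
(2) 2.7344 × 2.0835 × 0.15109 = 0.86078
(3) 7.5757 × 0.21382 × 0.6039 = 0.97822
Highest is cycle (3) at 0.9782 (≤1, no arbitrage).

0.9782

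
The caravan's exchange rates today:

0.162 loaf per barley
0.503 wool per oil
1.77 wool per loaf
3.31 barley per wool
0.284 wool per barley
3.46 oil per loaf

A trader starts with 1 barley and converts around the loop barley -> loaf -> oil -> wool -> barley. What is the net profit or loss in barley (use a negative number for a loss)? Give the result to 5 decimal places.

1 barley × 0.162 = 0.162 loaf
0.162 loaf × 3.46 = 0.56052 oil
0.56052 oil × 0.503 = 0.28194156 wool
0.28194156 wool × 3.31 = 0.9332265636 barley
Net change: 0.9332265636 − 1 = -0.0667734364 barley

-0.06677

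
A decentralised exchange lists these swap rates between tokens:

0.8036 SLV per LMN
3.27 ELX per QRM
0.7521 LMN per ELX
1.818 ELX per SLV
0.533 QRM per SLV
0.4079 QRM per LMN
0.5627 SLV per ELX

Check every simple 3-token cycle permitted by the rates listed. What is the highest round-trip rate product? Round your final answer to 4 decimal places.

1.0988

LMN→SLV→ELX→LMN: 0.8036 × 1.818 × 0.7521 = 1.09878
LMN→QRM→ELX→LMN: 0.4079 × 3.27 × 0.7521 = 1.00318
SLV→QRM→ELX→SLV: 0.533 × 3.27 × 0.5627 = 0.98074
Maximum is LMN→SLV→ELX→LMN at 1.0988; arbitrage exists.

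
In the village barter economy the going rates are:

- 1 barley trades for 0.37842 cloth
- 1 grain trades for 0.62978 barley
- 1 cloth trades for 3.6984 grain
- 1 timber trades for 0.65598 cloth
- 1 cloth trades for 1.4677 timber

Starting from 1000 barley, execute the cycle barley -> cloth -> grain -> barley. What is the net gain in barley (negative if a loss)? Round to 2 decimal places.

-118.59

1000 barley × 0.37842 = 378.42 cloth
378.42 cloth × 3.6984 = 1399.548528 grain
1399.548528 grain × 0.62978 = 881.40767196384 barley
Net change: 881.40767196384 − 1000 = -118.59232803616 barley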